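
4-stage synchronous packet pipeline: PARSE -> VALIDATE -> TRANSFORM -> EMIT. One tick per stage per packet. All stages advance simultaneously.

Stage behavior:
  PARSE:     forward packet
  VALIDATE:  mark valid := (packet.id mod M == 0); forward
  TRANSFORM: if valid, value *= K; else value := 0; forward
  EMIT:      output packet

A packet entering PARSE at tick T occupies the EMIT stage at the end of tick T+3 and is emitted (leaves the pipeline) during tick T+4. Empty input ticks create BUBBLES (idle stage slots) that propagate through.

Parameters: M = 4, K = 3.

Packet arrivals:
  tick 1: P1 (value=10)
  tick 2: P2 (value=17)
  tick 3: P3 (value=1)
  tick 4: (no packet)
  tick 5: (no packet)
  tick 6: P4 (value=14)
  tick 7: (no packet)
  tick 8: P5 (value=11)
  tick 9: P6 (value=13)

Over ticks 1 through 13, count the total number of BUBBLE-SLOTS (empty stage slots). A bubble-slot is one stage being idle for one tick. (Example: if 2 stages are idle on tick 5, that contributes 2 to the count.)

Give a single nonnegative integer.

Answer: 28

Derivation:
Tick 1: [PARSE:P1(v=10,ok=F), VALIDATE:-, TRANSFORM:-, EMIT:-] out:-; bubbles=3
Tick 2: [PARSE:P2(v=17,ok=F), VALIDATE:P1(v=10,ok=F), TRANSFORM:-, EMIT:-] out:-; bubbles=2
Tick 3: [PARSE:P3(v=1,ok=F), VALIDATE:P2(v=17,ok=F), TRANSFORM:P1(v=0,ok=F), EMIT:-] out:-; bubbles=1
Tick 4: [PARSE:-, VALIDATE:P3(v=1,ok=F), TRANSFORM:P2(v=0,ok=F), EMIT:P1(v=0,ok=F)] out:-; bubbles=1
Tick 5: [PARSE:-, VALIDATE:-, TRANSFORM:P3(v=0,ok=F), EMIT:P2(v=0,ok=F)] out:P1(v=0); bubbles=2
Tick 6: [PARSE:P4(v=14,ok=F), VALIDATE:-, TRANSFORM:-, EMIT:P3(v=0,ok=F)] out:P2(v=0); bubbles=2
Tick 7: [PARSE:-, VALIDATE:P4(v=14,ok=T), TRANSFORM:-, EMIT:-] out:P3(v=0); bubbles=3
Tick 8: [PARSE:P5(v=11,ok=F), VALIDATE:-, TRANSFORM:P4(v=42,ok=T), EMIT:-] out:-; bubbles=2
Tick 9: [PARSE:P6(v=13,ok=F), VALIDATE:P5(v=11,ok=F), TRANSFORM:-, EMIT:P4(v=42,ok=T)] out:-; bubbles=1
Tick 10: [PARSE:-, VALIDATE:P6(v=13,ok=F), TRANSFORM:P5(v=0,ok=F), EMIT:-] out:P4(v=42); bubbles=2
Tick 11: [PARSE:-, VALIDATE:-, TRANSFORM:P6(v=0,ok=F), EMIT:P5(v=0,ok=F)] out:-; bubbles=2
Tick 12: [PARSE:-, VALIDATE:-, TRANSFORM:-, EMIT:P6(v=0,ok=F)] out:P5(v=0); bubbles=3
Tick 13: [PARSE:-, VALIDATE:-, TRANSFORM:-, EMIT:-] out:P6(v=0); bubbles=4
Total bubble-slots: 28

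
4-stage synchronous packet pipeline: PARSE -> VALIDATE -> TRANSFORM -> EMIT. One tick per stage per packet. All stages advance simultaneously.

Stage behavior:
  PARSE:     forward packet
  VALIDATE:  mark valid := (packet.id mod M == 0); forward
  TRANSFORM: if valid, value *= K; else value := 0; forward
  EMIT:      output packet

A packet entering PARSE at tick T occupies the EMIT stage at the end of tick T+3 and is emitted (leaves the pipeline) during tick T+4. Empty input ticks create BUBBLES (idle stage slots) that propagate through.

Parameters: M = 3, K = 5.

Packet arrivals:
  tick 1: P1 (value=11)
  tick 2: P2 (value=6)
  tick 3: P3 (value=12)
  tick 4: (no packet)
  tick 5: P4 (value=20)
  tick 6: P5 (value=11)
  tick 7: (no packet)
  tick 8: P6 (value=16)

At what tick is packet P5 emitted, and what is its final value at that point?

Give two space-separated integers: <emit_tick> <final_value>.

Tick 1: [PARSE:P1(v=11,ok=F), VALIDATE:-, TRANSFORM:-, EMIT:-] out:-; in:P1
Tick 2: [PARSE:P2(v=6,ok=F), VALIDATE:P1(v=11,ok=F), TRANSFORM:-, EMIT:-] out:-; in:P2
Tick 3: [PARSE:P3(v=12,ok=F), VALIDATE:P2(v=6,ok=F), TRANSFORM:P1(v=0,ok=F), EMIT:-] out:-; in:P3
Tick 4: [PARSE:-, VALIDATE:P3(v=12,ok=T), TRANSFORM:P2(v=0,ok=F), EMIT:P1(v=0,ok=F)] out:-; in:-
Tick 5: [PARSE:P4(v=20,ok=F), VALIDATE:-, TRANSFORM:P3(v=60,ok=T), EMIT:P2(v=0,ok=F)] out:P1(v=0); in:P4
Tick 6: [PARSE:P5(v=11,ok=F), VALIDATE:P4(v=20,ok=F), TRANSFORM:-, EMIT:P3(v=60,ok=T)] out:P2(v=0); in:P5
Tick 7: [PARSE:-, VALIDATE:P5(v=11,ok=F), TRANSFORM:P4(v=0,ok=F), EMIT:-] out:P3(v=60); in:-
Tick 8: [PARSE:P6(v=16,ok=F), VALIDATE:-, TRANSFORM:P5(v=0,ok=F), EMIT:P4(v=0,ok=F)] out:-; in:P6
Tick 9: [PARSE:-, VALIDATE:P6(v=16,ok=T), TRANSFORM:-, EMIT:P5(v=0,ok=F)] out:P4(v=0); in:-
Tick 10: [PARSE:-, VALIDATE:-, TRANSFORM:P6(v=80,ok=T), EMIT:-] out:P5(v=0); in:-
Tick 11: [PARSE:-, VALIDATE:-, TRANSFORM:-, EMIT:P6(v=80,ok=T)] out:-; in:-
Tick 12: [PARSE:-, VALIDATE:-, TRANSFORM:-, EMIT:-] out:P6(v=80); in:-
P5: arrives tick 6, valid=False (id=5, id%3=2), emit tick 10, final value 0

Answer: 10 0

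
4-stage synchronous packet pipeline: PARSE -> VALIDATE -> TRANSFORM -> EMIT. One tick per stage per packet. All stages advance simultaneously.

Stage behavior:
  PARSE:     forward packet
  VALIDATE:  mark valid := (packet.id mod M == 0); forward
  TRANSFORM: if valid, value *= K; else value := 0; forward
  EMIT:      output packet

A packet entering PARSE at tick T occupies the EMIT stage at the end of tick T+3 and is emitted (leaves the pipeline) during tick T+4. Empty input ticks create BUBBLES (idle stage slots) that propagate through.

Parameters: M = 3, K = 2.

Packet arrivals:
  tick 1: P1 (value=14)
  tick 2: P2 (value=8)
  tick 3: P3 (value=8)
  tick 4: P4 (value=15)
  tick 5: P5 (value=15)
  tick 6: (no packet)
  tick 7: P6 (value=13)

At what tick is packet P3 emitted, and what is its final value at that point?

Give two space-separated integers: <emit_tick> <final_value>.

Answer: 7 16

Derivation:
Tick 1: [PARSE:P1(v=14,ok=F), VALIDATE:-, TRANSFORM:-, EMIT:-] out:-; in:P1
Tick 2: [PARSE:P2(v=8,ok=F), VALIDATE:P1(v=14,ok=F), TRANSFORM:-, EMIT:-] out:-; in:P2
Tick 3: [PARSE:P3(v=8,ok=F), VALIDATE:P2(v=8,ok=F), TRANSFORM:P1(v=0,ok=F), EMIT:-] out:-; in:P3
Tick 4: [PARSE:P4(v=15,ok=F), VALIDATE:P3(v=8,ok=T), TRANSFORM:P2(v=0,ok=F), EMIT:P1(v=0,ok=F)] out:-; in:P4
Tick 5: [PARSE:P5(v=15,ok=F), VALIDATE:P4(v=15,ok=F), TRANSFORM:P3(v=16,ok=T), EMIT:P2(v=0,ok=F)] out:P1(v=0); in:P5
Tick 6: [PARSE:-, VALIDATE:P5(v=15,ok=F), TRANSFORM:P4(v=0,ok=F), EMIT:P3(v=16,ok=T)] out:P2(v=0); in:-
Tick 7: [PARSE:P6(v=13,ok=F), VALIDATE:-, TRANSFORM:P5(v=0,ok=F), EMIT:P4(v=0,ok=F)] out:P3(v=16); in:P6
Tick 8: [PARSE:-, VALIDATE:P6(v=13,ok=T), TRANSFORM:-, EMIT:P5(v=0,ok=F)] out:P4(v=0); in:-
Tick 9: [PARSE:-, VALIDATE:-, TRANSFORM:P6(v=26,ok=T), EMIT:-] out:P5(v=0); in:-
Tick 10: [PARSE:-, VALIDATE:-, TRANSFORM:-, EMIT:P6(v=26,ok=T)] out:-; in:-
Tick 11: [PARSE:-, VALIDATE:-, TRANSFORM:-, EMIT:-] out:P6(v=26); in:-
P3: arrives tick 3, valid=True (id=3, id%3=0), emit tick 7, final value 16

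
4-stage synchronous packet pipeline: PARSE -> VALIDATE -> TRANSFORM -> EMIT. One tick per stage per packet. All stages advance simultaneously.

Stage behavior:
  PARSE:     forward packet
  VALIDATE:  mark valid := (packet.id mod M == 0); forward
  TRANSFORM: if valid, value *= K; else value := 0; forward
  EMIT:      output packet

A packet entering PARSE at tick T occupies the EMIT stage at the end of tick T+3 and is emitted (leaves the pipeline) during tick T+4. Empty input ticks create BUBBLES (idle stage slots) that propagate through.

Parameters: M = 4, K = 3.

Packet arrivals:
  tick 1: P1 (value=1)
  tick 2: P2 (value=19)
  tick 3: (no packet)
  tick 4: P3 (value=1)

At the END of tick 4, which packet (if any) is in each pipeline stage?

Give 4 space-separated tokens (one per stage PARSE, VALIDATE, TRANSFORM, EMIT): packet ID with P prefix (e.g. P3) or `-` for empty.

Answer: P3 - P2 P1

Derivation:
Tick 1: [PARSE:P1(v=1,ok=F), VALIDATE:-, TRANSFORM:-, EMIT:-] out:-; in:P1
Tick 2: [PARSE:P2(v=19,ok=F), VALIDATE:P1(v=1,ok=F), TRANSFORM:-, EMIT:-] out:-; in:P2
Tick 3: [PARSE:-, VALIDATE:P2(v=19,ok=F), TRANSFORM:P1(v=0,ok=F), EMIT:-] out:-; in:-
Tick 4: [PARSE:P3(v=1,ok=F), VALIDATE:-, TRANSFORM:P2(v=0,ok=F), EMIT:P1(v=0,ok=F)] out:-; in:P3
At end of tick 4: ['P3', '-', 'P2', 'P1']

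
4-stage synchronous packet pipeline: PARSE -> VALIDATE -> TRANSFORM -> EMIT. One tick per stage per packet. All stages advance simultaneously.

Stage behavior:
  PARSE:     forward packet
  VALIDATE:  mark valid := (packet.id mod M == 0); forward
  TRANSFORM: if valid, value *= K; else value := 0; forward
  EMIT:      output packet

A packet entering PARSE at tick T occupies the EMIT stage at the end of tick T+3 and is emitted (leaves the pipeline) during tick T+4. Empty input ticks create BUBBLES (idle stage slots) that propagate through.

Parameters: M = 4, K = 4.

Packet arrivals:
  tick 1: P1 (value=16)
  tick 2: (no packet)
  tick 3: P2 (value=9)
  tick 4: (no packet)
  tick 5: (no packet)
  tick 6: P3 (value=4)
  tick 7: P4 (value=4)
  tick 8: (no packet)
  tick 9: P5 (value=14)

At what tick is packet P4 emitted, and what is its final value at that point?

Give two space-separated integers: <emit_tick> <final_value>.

Answer: 11 16

Derivation:
Tick 1: [PARSE:P1(v=16,ok=F), VALIDATE:-, TRANSFORM:-, EMIT:-] out:-; in:P1
Tick 2: [PARSE:-, VALIDATE:P1(v=16,ok=F), TRANSFORM:-, EMIT:-] out:-; in:-
Tick 3: [PARSE:P2(v=9,ok=F), VALIDATE:-, TRANSFORM:P1(v=0,ok=F), EMIT:-] out:-; in:P2
Tick 4: [PARSE:-, VALIDATE:P2(v=9,ok=F), TRANSFORM:-, EMIT:P1(v=0,ok=F)] out:-; in:-
Tick 5: [PARSE:-, VALIDATE:-, TRANSFORM:P2(v=0,ok=F), EMIT:-] out:P1(v=0); in:-
Tick 6: [PARSE:P3(v=4,ok=F), VALIDATE:-, TRANSFORM:-, EMIT:P2(v=0,ok=F)] out:-; in:P3
Tick 7: [PARSE:P4(v=4,ok=F), VALIDATE:P3(v=4,ok=F), TRANSFORM:-, EMIT:-] out:P2(v=0); in:P4
Tick 8: [PARSE:-, VALIDATE:P4(v=4,ok=T), TRANSFORM:P3(v=0,ok=F), EMIT:-] out:-; in:-
Tick 9: [PARSE:P5(v=14,ok=F), VALIDATE:-, TRANSFORM:P4(v=16,ok=T), EMIT:P3(v=0,ok=F)] out:-; in:P5
Tick 10: [PARSE:-, VALIDATE:P5(v=14,ok=F), TRANSFORM:-, EMIT:P4(v=16,ok=T)] out:P3(v=0); in:-
Tick 11: [PARSE:-, VALIDATE:-, TRANSFORM:P5(v=0,ok=F), EMIT:-] out:P4(v=16); in:-
Tick 12: [PARSE:-, VALIDATE:-, TRANSFORM:-, EMIT:P5(v=0,ok=F)] out:-; in:-
Tick 13: [PARSE:-, VALIDATE:-, TRANSFORM:-, EMIT:-] out:P5(v=0); in:-
P4: arrives tick 7, valid=True (id=4, id%4=0), emit tick 11, final value 16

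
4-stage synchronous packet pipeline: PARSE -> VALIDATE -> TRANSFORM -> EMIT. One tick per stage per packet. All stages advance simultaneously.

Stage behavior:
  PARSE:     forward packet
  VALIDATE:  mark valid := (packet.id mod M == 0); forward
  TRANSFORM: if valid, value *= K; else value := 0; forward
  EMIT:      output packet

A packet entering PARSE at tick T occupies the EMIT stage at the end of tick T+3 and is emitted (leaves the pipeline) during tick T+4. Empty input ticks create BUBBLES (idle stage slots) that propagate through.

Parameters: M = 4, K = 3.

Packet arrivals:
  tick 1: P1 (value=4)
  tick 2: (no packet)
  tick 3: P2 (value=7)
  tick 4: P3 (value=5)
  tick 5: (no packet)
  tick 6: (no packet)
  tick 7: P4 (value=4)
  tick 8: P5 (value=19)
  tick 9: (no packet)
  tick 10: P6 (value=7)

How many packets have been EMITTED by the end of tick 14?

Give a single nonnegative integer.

Answer: 6

Derivation:
Tick 1: [PARSE:P1(v=4,ok=F), VALIDATE:-, TRANSFORM:-, EMIT:-] out:-; in:P1
Tick 2: [PARSE:-, VALIDATE:P1(v=4,ok=F), TRANSFORM:-, EMIT:-] out:-; in:-
Tick 3: [PARSE:P2(v=7,ok=F), VALIDATE:-, TRANSFORM:P1(v=0,ok=F), EMIT:-] out:-; in:P2
Tick 4: [PARSE:P3(v=5,ok=F), VALIDATE:P2(v=7,ok=F), TRANSFORM:-, EMIT:P1(v=0,ok=F)] out:-; in:P3
Tick 5: [PARSE:-, VALIDATE:P3(v=5,ok=F), TRANSFORM:P2(v=0,ok=F), EMIT:-] out:P1(v=0); in:-
Tick 6: [PARSE:-, VALIDATE:-, TRANSFORM:P3(v=0,ok=F), EMIT:P2(v=0,ok=F)] out:-; in:-
Tick 7: [PARSE:P4(v=4,ok=F), VALIDATE:-, TRANSFORM:-, EMIT:P3(v=0,ok=F)] out:P2(v=0); in:P4
Tick 8: [PARSE:P5(v=19,ok=F), VALIDATE:P4(v=4,ok=T), TRANSFORM:-, EMIT:-] out:P3(v=0); in:P5
Tick 9: [PARSE:-, VALIDATE:P5(v=19,ok=F), TRANSFORM:P4(v=12,ok=T), EMIT:-] out:-; in:-
Tick 10: [PARSE:P6(v=7,ok=F), VALIDATE:-, TRANSFORM:P5(v=0,ok=F), EMIT:P4(v=12,ok=T)] out:-; in:P6
Tick 11: [PARSE:-, VALIDATE:P6(v=7,ok=F), TRANSFORM:-, EMIT:P5(v=0,ok=F)] out:P4(v=12); in:-
Tick 12: [PARSE:-, VALIDATE:-, TRANSFORM:P6(v=0,ok=F), EMIT:-] out:P5(v=0); in:-
Tick 13: [PARSE:-, VALIDATE:-, TRANSFORM:-, EMIT:P6(v=0,ok=F)] out:-; in:-
Tick 14: [PARSE:-, VALIDATE:-, TRANSFORM:-, EMIT:-] out:P6(v=0); in:-
Emitted by tick 14: ['P1', 'P2', 'P3', 'P4', 'P5', 'P6']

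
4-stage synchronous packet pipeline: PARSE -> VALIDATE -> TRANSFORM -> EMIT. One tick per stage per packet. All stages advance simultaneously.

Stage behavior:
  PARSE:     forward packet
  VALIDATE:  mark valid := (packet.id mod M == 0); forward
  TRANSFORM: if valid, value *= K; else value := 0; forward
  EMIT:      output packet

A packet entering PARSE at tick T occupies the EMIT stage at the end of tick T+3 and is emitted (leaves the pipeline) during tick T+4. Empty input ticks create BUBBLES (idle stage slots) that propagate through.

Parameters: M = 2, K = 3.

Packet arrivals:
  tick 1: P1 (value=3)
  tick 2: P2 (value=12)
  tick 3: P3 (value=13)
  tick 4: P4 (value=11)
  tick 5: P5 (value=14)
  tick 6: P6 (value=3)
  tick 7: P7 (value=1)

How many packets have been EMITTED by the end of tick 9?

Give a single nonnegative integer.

Tick 1: [PARSE:P1(v=3,ok=F), VALIDATE:-, TRANSFORM:-, EMIT:-] out:-; in:P1
Tick 2: [PARSE:P2(v=12,ok=F), VALIDATE:P1(v=3,ok=F), TRANSFORM:-, EMIT:-] out:-; in:P2
Tick 3: [PARSE:P3(v=13,ok=F), VALIDATE:P2(v=12,ok=T), TRANSFORM:P1(v=0,ok=F), EMIT:-] out:-; in:P3
Tick 4: [PARSE:P4(v=11,ok=F), VALIDATE:P3(v=13,ok=F), TRANSFORM:P2(v=36,ok=T), EMIT:P1(v=0,ok=F)] out:-; in:P4
Tick 5: [PARSE:P5(v=14,ok=F), VALIDATE:P4(v=11,ok=T), TRANSFORM:P3(v=0,ok=F), EMIT:P2(v=36,ok=T)] out:P1(v=0); in:P5
Tick 6: [PARSE:P6(v=3,ok=F), VALIDATE:P5(v=14,ok=F), TRANSFORM:P4(v=33,ok=T), EMIT:P3(v=0,ok=F)] out:P2(v=36); in:P6
Tick 7: [PARSE:P7(v=1,ok=F), VALIDATE:P6(v=3,ok=T), TRANSFORM:P5(v=0,ok=F), EMIT:P4(v=33,ok=T)] out:P3(v=0); in:P7
Tick 8: [PARSE:-, VALIDATE:P7(v=1,ok=F), TRANSFORM:P6(v=9,ok=T), EMIT:P5(v=0,ok=F)] out:P4(v=33); in:-
Tick 9: [PARSE:-, VALIDATE:-, TRANSFORM:P7(v=0,ok=F), EMIT:P6(v=9,ok=T)] out:P5(v=0); in:-
Emitted by tick 9: ['P1', 'P2', 'P3', 'P4', 'P5']

Answer: 5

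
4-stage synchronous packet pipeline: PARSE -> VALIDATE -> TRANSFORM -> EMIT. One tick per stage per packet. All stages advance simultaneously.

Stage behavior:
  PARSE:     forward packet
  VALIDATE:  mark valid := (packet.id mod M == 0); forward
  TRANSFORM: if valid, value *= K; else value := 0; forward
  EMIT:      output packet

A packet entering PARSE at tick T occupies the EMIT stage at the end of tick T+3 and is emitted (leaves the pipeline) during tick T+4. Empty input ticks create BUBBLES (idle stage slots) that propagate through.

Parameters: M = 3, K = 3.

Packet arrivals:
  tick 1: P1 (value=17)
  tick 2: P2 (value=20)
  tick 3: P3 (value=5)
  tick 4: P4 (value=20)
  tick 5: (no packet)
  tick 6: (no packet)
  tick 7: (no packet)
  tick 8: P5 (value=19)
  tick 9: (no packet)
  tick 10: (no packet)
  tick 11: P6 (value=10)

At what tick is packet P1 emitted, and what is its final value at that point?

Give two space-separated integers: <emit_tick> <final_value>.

Tick 1: [PARSE:P1(v=17,ok=F), VALIDATE:-, TRANSFORM:-, EMIT:-] out:-; in:P1
Tick 2: [PARSE:P2(v=20,ok=F), VALIDATE:P1(v=17,ok=F), TRANSFORM:-, EMIT:-] out:-; in:P2
Tick 3: [PARSE:P3(v=5,ok=F), VALIDATE:P2(v=20,ok=F), TRANSFORM:P1(v=0,ok=F), EMIT:-] out:-; in:P3
Tick 4: [PARSE:P4(v=20,ok=F), VALIDATE:P3(v=5,ok=T), TRANSFORM:P2(v=0,ok=F), EMIT:P1(v=0,ok=F)] out:-; in:P4
Tick 5: [PARSE:-, VALIDATE:P4(v=20,ok=F), TRANSFORM:P3(v=15,ok=T), EMIT:P2(v=0,ok=F)] out:P1(v=0); in:-
Tick 6: [PARSE:-, VALIDATE:-, TRANSFORM:P4(v=0,ok=F), EMIT:P3(v=15,ok=T)] out:P2(v=0); in:-
Tick 7: [PARSE:-, VALIDATE:-, TRANSFORM:-, EMIT:P4(v=0,ok=F)] out:P3(v=15); in:-
Tick 8: [PARSE:P5(v=19,ok=F), VALIDATE:-, TRANSFORM:-, EMIT:-] out:P4(v=0); in:P5
Tick 9: [PARSE:-, VALIDATE:P5(v=19,ok=F), TRANSFORM:-, EMIT:-] out:-; in:-
Tick 10: [PARSE:-, VALIDATE:-, TRANSFORM:P5(v=0,ok=F), EMIT:-] out:-; in:-
Tick 11: [PARSE:P6(v=10,ok=F), VALIDATE:-, TRANSFORM:-, EMIT:P5(v=0,ok=F)] out:-; in:P6
Tick 12: [PARSE:-, VALIDATE:P6(v=10,ok=T), TRANSFORM:-, EMIT:-] out:P5(v=0); in:-
Tick 13: [PARSE:-, VALIDATE:-, TRANSFORM:P6(v=30,ok=T), EMIT:-] out:-; in:-
Tick 14: [PARSE:-, VALIDATE:-, TRANSFORM:-, EMIT:P6(v=30,ok=T)] out:-; in:-
Tick 15: [PARSE:-, VALIDATE:-, TRANSFORM:-, EMIT:-] out:P6(v=30); in:-
P1: arrives tick 1, valid=False (id=1, id%3=1), emit tick 5, final value 0

Answer: 5 0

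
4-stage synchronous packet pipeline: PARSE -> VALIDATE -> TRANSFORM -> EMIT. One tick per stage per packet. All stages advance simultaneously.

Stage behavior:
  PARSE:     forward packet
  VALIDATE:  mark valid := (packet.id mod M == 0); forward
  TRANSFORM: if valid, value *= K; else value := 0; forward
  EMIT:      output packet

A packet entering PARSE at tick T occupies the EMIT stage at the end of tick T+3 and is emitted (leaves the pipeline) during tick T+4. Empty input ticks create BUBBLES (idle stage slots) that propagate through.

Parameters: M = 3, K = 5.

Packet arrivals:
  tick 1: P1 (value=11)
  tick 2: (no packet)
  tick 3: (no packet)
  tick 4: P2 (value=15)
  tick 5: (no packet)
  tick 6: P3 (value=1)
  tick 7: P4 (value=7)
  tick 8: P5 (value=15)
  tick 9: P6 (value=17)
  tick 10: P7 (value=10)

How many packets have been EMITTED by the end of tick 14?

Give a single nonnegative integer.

Answer: 7

Derivation:
Tick 1: [PARSE:P1(v=11,ok=F), VALIDATE:-, TRANSFORM:-, EMIT:-] out:-; in:P1
Tick 2: [PARSE:-, VALIDATE:P1(v=11,ok=F), TRANSFORM:-, EMIT:-] out:-; in:-
Tick 3: [PARSE:-, VALIDATE:-, TRANSFORM:P1(v=0,ok=F), EMIT:-] out:-; in:-
Tick 4: [PARSE:P2(v=15,ok=F), VALIDATE:-, TRANSFORM:-, EMIT:P1(v=0,ok=F)] out:-; in:P2
Tick 5: [PARSE:-, VALIDATE:P2(v=15,ok=F), TRANSFORM:-, EMIT:-] out:P1(v=0); in:-
Tick 6: [PARSE:P3(v=1,ok=F), VALIDATE:-, TRANSFORM:P2(v=0,ok=F), EMIT:-] out:-; in:P3
Tick 7: [PARSE:P4(v=7,ok=F), VALIDATE:P3(v=1,ok=T), TRANSFORM:-, EMIT:P2(v=0,ok=F)] out:-; in:P4
Tick 8: [PARSE:P5(v=15,ok=F), VALIDATE:P4(v=7,ok=F), TRANSFORM:P3(v=5,ok=T), EMIT:-] out:P2(v=0); in:P5
Tick 9: [PARSE:P6(v=17,ok=F), VALIDATE:P5(v=15,ok=F), TRANSFORM:P4(v=0,ok=F), EMIT:P3(v=5,ok=T)] out:-; in:P6
Tick 10: [PARSE:P7(v=10,ok=F), VALIDATE:P6(v=17,ok=T), TRANSFORM:P5(v=0,ok=F), EMIT:P4(v=0,ok=F)] out:P3(v=5); in:P7
Tick 11: [PARSE:-, VALIDATE:P7(v=10,ok=F), TRANSFORM:P6(v=85,ok=T), EMIT:P5(v=0,ok=F)] out:P4(v=0); in:-
Tick 12: [PARSE:-, VALIDATE:-, TRANSFORM:P7(v=0,ok=F), EMIT:P6(v=85,ok=T)] out:P5(v=0); in:-
Tick 13: [PARSE:-, VALIDATE:-, TRANSFORM:-, EMIT:P7(v=0,ok=F)] out:P6(v=85); in:-
Tick 14: [PARSE:-, VALIDATE:-, TRANSFORM:-, EMIT:-] out:P7(v=0); in:-
Emitted by tick 14: ['P1', 'P2', 'P3', 'P4', 'P5', 'P6', 'P7']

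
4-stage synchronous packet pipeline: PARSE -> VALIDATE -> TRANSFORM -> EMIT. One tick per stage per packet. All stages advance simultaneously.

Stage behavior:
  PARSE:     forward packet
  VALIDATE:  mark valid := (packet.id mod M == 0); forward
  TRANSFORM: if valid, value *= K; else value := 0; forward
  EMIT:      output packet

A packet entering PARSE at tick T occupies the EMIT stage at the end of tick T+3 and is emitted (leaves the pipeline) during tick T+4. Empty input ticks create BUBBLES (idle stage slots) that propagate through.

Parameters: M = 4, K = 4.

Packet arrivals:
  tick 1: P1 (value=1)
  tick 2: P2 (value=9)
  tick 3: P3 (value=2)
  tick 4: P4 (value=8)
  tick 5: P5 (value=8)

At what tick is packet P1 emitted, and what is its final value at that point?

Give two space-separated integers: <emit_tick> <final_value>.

Tick 1: [PARSE:P1(v=1,ok=F), VALIDATE:-, TRANSFORM:-, EMIT:-] out:-; in:P1
Tick 2: [PARSE:P2(v=9,ok=F), VALIDATE:P1(v=1,ok=F), TRANSFORM:-, EMIT:-] out:-; in:P2
Tick 3: [PARSE:P3(v=2,ok=F), VALIDATE:P2(v=9,ok=F), TRANSFORM:P1(v=0,ok=F), EMIT:-] out:-; in:P3
Tick 4: [PARSE:P4(v=8,ok=F), VALIDATE:P3(v=2,ok=F), TRANSFORM:P2(v=0,ok=F), EMIT:P1(v=0,ok=F)] out:-; in:P4
Tick 5: [PARSE:P5(v=8,ok=F), VALIDATE:P4(v=8,ok=T), TRANSFORM:P3(v=0,ok=F), EMIT:P2(v=0,ok=F)] out:P1(v=0); in:P5
Tick 6: [PARSE:-, VALIDATE:P5(v=8,ok=F), TRANSFORM:P4(v=32,ok=T), EMIT:P3(v=0,ok=F)] out:P2(v=0); in:-
Tick 7: [PARSE:-, VALIDATE:-, TRANSFORM:P5(v=0,ok=F), EMIT:P4(v=32,ok=T)] out:P3(v=0); in:-
Tick 8: [PARSE:-, VALIDATE:-, TRANSFORM:-, EMIT:P5(v=0,ok=F)] out:P4(v=32); in:-
Tick 9: [PARSE:-, VALIDATE:-, TRANSFORM:-, EMIT:-] out:P5(v=0); in:-
P1: arrives tick 1, valid=False (id=1, id%4=1), emit tick 5, final value 0

Answer: 5 0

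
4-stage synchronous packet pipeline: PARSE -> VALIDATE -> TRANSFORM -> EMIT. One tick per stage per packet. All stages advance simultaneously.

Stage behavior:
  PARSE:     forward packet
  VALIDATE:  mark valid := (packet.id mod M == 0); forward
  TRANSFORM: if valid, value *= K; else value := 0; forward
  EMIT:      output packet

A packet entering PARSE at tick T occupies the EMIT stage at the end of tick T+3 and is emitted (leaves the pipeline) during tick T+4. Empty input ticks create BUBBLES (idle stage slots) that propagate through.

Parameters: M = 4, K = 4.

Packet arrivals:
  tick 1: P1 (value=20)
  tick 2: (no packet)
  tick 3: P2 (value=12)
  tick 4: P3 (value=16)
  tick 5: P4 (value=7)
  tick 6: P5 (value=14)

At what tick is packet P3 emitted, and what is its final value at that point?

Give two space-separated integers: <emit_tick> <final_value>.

Tick 1: [PARSE:P1(v=20,ok=F), VALIDATE:-, TRANSFORM:-, EMIT:-] out:-; in:P1
Tick 2: [PARSE:-, VALIDATE:P1(v=20,ok=F), TRANSFORM:-, EMIT:-] out:-; in:-
Tick 3: [PARSE:P2(v=12,ok=F), VALIDATE:-, TRANSFORM:P1(v=0,ok=F), EMIT:-] out:-; in:P2
Tick 4: [PARSE:P3(v=16,ok=F), VALIDATE:P2(v=12,ok=F), TRANSFORM:-, EMIT:P1(v=0,ok=F)] out:-; in:P3
Tick 5: [PARSE:P4(v=7,ok=F), VALIDATE:P3(v=16,ok=F), TRANSFORM:P2(v=0,ok=F), EMIT:-] out:P1(v=0); in:P4
Tick 6: [PARSE:P5(v=14,ok=F), VALIDATE:P4(v=7,ok=T), TRANSFORM:P3(v=0,ok=F), EMIT:P2(v=0,ok=F)] out:-; in:P5
Tick 7: [PARSE:-, VALIDATE:P5(v=14,ok=F), TRANSFORM:P4(v=28,ok=T), EMIT:P3(v=0,ok=F)] out:P2(v=0); in:-
Tick 8: [PARSE:-, VALIDATE:-, TRANSFORM:P5(v=0,ok=F), EMIT:P4(v=28,ok=T)] out:P3(v=0); in:-
Tick 9: [PARSE:-, VALIDATE:-, TRANSFORM:-, EMIT:P5(v=0,ok=F)] out:P4(v=28); in:-
Tick 10: [PARSE:-, VALIDATE:-, TRANSFORM:-, EMIT:-] out:P5(v=0); in:-
P3: arrives tick 4, valid=False (id=3, id%4=3), emit tick 8, final value 0

Answer: 8 0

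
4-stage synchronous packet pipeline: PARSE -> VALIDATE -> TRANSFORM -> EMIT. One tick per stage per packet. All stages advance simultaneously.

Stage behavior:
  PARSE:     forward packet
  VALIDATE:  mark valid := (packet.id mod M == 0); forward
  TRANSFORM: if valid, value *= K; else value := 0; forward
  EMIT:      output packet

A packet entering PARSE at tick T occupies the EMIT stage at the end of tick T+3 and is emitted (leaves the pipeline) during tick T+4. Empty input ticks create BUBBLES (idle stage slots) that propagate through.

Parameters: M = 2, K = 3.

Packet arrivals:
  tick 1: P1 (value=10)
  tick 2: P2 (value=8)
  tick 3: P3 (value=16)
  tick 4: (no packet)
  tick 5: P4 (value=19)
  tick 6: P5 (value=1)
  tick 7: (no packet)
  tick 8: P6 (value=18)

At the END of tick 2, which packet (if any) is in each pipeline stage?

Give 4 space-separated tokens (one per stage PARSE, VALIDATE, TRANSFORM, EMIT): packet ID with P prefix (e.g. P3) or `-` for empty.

Answer: P2 P1 - -

Derivation:
Tick 1: [PARSE:P1(v=10,ok=F), VALIDATE:-, TRANSFORM:-, EMIT:-] out:-; in:P1
Tick 2: [PARSE:P2(v=8,ok=F), VALIDATE:P1(v=10,ok=F), TRANSFORM:-, EMIT:-] out:-; in:P2
At end of tick 2: ['P2', 'P1', '-', '-']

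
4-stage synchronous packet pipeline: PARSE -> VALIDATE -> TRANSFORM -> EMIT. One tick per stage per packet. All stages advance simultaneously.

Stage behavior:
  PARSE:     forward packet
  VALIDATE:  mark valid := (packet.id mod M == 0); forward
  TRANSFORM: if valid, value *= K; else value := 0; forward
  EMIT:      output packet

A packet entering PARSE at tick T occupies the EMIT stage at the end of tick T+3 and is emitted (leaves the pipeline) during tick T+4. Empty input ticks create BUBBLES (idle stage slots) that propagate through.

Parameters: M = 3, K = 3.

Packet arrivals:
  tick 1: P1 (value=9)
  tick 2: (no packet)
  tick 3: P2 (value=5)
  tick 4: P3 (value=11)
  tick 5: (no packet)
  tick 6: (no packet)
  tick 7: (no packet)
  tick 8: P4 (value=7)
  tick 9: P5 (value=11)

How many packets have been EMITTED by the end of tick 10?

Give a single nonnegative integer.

Tick 1: [PARSE:P1(v=9,ok=F), VALIDATE:-, TRANSFORM:-, EMIT:-] out:-; in:P1
Tick 2: [PARSE:-, VALIDATE:P1(v=9,ok=F), TRANSFORM:-, EMIT:-] out:-; in:-
Tick 3: [PARSE:P2(v=5,ok=F), VALIDATE:-, TRANSFORM:P1(v=0,ok=F), EMIT:-] out:-; in:P2
Tick 4: [PARSE:P3(v=11,ok=F), VALIDATE:P2(v=5,ok=F), TRANSFORM:-, EMIT:P1(v=0,ok=F)] out:-; in:P3
Tick 5: [PARSE:-, VALIDATE:P3(v=11,ok=T), TRANSFORM:P2(v=0,ok=F), EMIT:-] out:P1(v=0); in:-
Tick 6: [PARSE:-, VALIDATE:-, TRANSFORM:P3(v=33,ok=T), EMIT:P2(v=0,ok=F)] out:-; in:-
Tick 7: [PARSE:-, VALIDATE:-, TRANSFORM:-, EMIT:P3(v=33,ok=T)] out:P2(v=0); in:-
Tick 8: [PARSE:P4(v=7,ok=F), VALIDATE:-, TRANSFORM:-, EMIT:-] out:P3(v=33); in:P4
Tick 9: [PARSE:P5(v=11,ok=F), VALIDATE:P4(v=7,ok=F), TRANSFORM:-, EMIT:-] out:-; in:P5
Tick 10: [PARSE:-, VALIDATE:P5(v=11,ok=F), TRANSFORM:P4(v=0,ok=F), EMIT:-] out:-; in:-
Emitted by tick 10: ['P1', 'P2', 'P3']

Answer: 3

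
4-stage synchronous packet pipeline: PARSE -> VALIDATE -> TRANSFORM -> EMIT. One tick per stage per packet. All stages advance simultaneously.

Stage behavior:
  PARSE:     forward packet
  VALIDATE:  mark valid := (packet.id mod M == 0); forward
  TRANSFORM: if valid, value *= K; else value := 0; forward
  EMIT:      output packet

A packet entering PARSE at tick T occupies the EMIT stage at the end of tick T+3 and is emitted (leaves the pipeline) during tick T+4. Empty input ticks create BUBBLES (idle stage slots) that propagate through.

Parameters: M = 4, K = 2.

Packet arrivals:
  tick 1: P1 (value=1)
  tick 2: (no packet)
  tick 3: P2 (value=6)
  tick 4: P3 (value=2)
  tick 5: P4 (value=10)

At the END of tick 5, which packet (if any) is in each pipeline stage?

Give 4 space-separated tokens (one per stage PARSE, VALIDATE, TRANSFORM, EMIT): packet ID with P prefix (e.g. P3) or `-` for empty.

Tick 1: [PARSE:P1(v=1,ok=F), VALIDATE:-, TRANSFORM:-, EMIT:-] out:-; in:P1
Tick 2: [PARSE:-, VALIDATE:P1(v=1,ok=F), TRANSFORM:-, EMIT:-] out:-; in:-
Tick 3: [PARSE:P2(v=6,ok=F), VALIDATE:-, TRANSFORM:P1(v=0,ok=F), EMIT:-] out:-; in:P2
Tick 4: [PARSE:P3(v=2,ok=F), VALIDATE:P2(v=6,ok=F), TRANSFORM:-, EMIT:P1(v=0,ok=F)] out:-; in:P3
Tick 5: [PARSE:P4(v=10,ok=F), VALIDATE:P3(v=2,ok=F), TRANSFORM:P2(v=0,ok=F), EMIT:-] out:P1(v=0); in:P4
At end of tick 5: ['P4', 'P3', 'P2', '-']

Answer: P4 P3 P2 -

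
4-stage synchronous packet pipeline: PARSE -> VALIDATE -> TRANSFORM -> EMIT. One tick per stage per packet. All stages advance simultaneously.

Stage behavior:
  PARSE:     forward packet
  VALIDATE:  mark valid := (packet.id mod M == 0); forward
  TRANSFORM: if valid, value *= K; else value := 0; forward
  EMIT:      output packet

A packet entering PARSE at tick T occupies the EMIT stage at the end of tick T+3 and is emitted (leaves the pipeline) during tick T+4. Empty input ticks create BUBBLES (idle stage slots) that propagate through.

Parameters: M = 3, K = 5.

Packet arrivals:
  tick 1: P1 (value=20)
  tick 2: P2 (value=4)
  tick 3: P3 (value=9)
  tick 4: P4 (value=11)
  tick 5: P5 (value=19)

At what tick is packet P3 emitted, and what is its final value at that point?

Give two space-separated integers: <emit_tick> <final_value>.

Answer: 7 45

Derivation:
Tick 1: [PARSE:P1(v=20,ok=F), VALIDATE:-, TRANSFORM:-, EMIT:-] out:-; in:P1
Tick 2: [PARSE:P2(v=4,ok=F), VALIDATE:P1(v=20,ok=F), TRANSFORM:-, EMIT:-] out:-; in:P2
Tick 3: [PARSE:P3(v=9,ok=F), VALIDATE:P2(v=4,ok=F), TRANSFORM:P1(v=0,ok=F), EMIT:-] out:-; in:P3
Tick 4: [PARSE:P4(v=11,ok=F), VALIDATE:P3(v=9,ok=T), TRANSFORM:P2(v=0,ok=F), EMIT:P1(v=0,ok=F)] out:-; in:P4
Tick 5: [PARSE:P5(v=19,ok=F), VALIDATE:P4(v=11,ok=F), TRANSFORM:P3(v=45,ok=T), EMIT:P2(v=0,ok=F)] out:P1(v=0); in:P5
Tick 6: [PARSE:-, VALIDATE:P5(v=19,ok=F), TRANSFORM:P4(v=0,ok=F), EMIT:P3(v=45,ok=T)] out:P2(v=0); in:-
Tick 7: [PARSE:-, VALIDATE:-, TRANSFORM:P5(v=0,ok=F), EMIT:P4(v=0,ok=F)] out:P3(v=45); in:-
Tick 8: [PARSE:-, VALIDATE:-, TRANSFORM:-, EMIT:P5(v=0,ok=F)] out:P4(v=0); in:-
Tick 9: [PARSE:-, VALIDATE:-, TRANSFORM:-, EMIT:-] out:P5(v=0); in:-
P3: arrives tick 3, valid=True (id=3, id%3=0), emit tick 7, final value 45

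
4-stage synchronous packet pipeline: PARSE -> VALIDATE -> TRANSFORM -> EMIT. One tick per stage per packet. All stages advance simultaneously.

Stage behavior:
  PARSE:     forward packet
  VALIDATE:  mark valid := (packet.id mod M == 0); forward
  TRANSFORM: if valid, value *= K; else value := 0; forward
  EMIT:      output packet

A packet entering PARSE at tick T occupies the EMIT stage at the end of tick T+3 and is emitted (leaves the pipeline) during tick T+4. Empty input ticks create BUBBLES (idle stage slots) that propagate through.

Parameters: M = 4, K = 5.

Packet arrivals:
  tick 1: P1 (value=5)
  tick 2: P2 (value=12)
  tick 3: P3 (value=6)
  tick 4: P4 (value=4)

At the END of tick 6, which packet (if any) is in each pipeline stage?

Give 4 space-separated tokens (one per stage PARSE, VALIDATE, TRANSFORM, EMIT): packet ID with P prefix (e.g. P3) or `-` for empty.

Answer: - - P4 P3

Derivation:
Tick 1: [PARSE:P1(v=5,ok=F), VALIDATE:-, TRANSFORM:-, EMIT:-] out:-; in:P1
Tick 2: [PARSE:P2(v=12,ok=F), VALIDATE:P1(v=5,ok=F), TRANSFORM:-, EMIT:-] out:-; in:P2
Tick 3: [PARSE:P3(v=6,ok=F), VALIDATE:P2(v=12,ok=F), TRANSFORM:P1(v=0,ok=F), EMIT:-] out:-; in:P3
Tick 4: [PARSE:P4(v=4,ok=F), VALIDATE:P3(v=6,ok=F), TRANSFORM:P2(v=0,ok=F), EMIT:P1(v=0,ok=F)] out:-; in:P4
Tick 5: [PARSE:-, VALIDATE:P4(v=4,ok=T), TRANSFORM:P3(v=0,ok=F), EMIT:P2(v=0,ok=F)] out:P1(v=0); in:-
Tick 6: [PARSE:-, VALIDATE:-, TRANSFORM:P4(v=20,ok=T), EMIT:P3(v=0,ok=F)] out:P2(v=0); in:-
At end of tick 6: ['-', '-', 'P4', 'P3']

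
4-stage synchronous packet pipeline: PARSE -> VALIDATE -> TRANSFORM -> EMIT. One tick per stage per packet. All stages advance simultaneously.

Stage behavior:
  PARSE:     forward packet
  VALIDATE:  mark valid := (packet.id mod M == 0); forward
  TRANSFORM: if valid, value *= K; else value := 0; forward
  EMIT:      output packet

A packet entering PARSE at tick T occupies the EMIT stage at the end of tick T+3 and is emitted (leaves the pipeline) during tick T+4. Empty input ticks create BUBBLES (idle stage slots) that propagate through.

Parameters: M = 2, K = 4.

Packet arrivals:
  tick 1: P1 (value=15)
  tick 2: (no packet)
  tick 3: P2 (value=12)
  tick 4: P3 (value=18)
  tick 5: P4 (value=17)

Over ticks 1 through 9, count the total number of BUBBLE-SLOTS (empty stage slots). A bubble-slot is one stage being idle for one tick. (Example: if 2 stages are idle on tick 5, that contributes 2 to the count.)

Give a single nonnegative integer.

Tick 1: [PARSE:P1(v=15,ok=F), VALIDATE:-, TRANSFORM:-, EMIT:-] out:-; bubbles=3
Tick 2: [PARSE:-, VALIDATE:P1(v=15,ok=F), TRANSFORM:-, EMIT:-] out:-; bubbles=3
Tick 3: [PARSE:P2(v=12,ok=F), VALIDATE:-, TRANSFORM:P1(v=0,ok=F), EMIT:-] out:-; bubbles=2
Tick 4: [PARSE:P3(v=18,ok=F), VALIDATE:P2(v=12,ok=T), TRANSFORM:-, EMIT:P1(v=0,ok=F)] out:-; bubbles=1
Tick 5: [PARSE:P4(v=17,ok=F), VALIDATE:P3(v=18,ok=F), TRANSFORM:P2(v=48,ok=T), EMIT:-] out:P1(v=0); bubbles=1
Tick 6: [PARSE:-, VALIDATE:P4(v=17,ok=T), TRANSFORM:P3(v=0,ok=F), EMIT:P2(v=48,ok=T)] out:-; bubbles=1
Tick 7: [PARSE:-, VALIDATE:-, TRANSFORM:P4(v=68,ok=T), EMIT:P3(v=0,ok=F)] out:P2(v=48); bubbles=2
Tick 8: [PARSE:-, VALIDATE:-, TRANSFORM:-, EMIT:P4(v=68,ok=T)] out:P3(v=0); bubbles=3
Tick 9: [PARSE:-, VALIDATE:-, TRANSFORM:-, EMIT:-] out:P4(v=68); bubbles=4
Total bubble-slots: 20

Answer: 20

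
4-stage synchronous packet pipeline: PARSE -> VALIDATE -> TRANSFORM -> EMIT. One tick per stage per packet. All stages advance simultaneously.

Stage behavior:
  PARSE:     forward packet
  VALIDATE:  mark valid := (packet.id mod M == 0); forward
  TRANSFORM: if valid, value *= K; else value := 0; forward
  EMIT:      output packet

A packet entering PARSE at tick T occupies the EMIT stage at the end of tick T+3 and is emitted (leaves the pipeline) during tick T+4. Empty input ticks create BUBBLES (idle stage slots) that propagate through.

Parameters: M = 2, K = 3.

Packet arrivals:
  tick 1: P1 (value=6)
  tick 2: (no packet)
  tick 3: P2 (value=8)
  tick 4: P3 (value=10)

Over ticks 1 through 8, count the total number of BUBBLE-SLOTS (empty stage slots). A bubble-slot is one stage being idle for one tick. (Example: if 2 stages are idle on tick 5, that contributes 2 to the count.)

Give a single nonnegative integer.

Tick 1: [PARSE:P1(v=6,ok=F), VALIDATE:-, TRANSFORM:-, EMIT:-] out:-; bubbles=3
Tick 2: [PARSE:-, VALIDATE:P1(v=6,ok=F), TRANSFORM:-, EMIT:-] out:-; bubbles=3
Tick 3: [PARSE:P2(v=8,ok=F), VALIDATE:-, TRANSFORM:P1(v=0,ok=F), EMIT:-] out:-; bubbles=2
Tick 4: [PARSE:P3(v=10,ok=F), VALIDATE:P2(v=8,ok=T), TRANSFORM:-, EMIT:P1(v=0,ok=F)] out:-; bubbles=1
Tick 5: [PARSE:-, VALIDATE:P3(v=10,ok=F), TRANSFORM:P2(v=24,ok=T), EMIT:-] out:P1(v=0); bubbles=2
Tick 6: [PARSE:-, VALIDATE:-, TRANSFORM:P3(v=0,ok=F), EMIT:P2(v=24,ok=T)] out:-; bubbles=2
Tick 7: [PARSE:-, VALIDATE:-, TRANSFORM:-, EMIT:P3(v=0,ok=F)] out:P2(v=24); bubbles=3
Tick 8: [PARSE:-, VALIDATE:-, TRANSFORM:-, EMIT:-] out:P3(v=0); bubbles=4
Total bubble-slots: 20

Answer: 20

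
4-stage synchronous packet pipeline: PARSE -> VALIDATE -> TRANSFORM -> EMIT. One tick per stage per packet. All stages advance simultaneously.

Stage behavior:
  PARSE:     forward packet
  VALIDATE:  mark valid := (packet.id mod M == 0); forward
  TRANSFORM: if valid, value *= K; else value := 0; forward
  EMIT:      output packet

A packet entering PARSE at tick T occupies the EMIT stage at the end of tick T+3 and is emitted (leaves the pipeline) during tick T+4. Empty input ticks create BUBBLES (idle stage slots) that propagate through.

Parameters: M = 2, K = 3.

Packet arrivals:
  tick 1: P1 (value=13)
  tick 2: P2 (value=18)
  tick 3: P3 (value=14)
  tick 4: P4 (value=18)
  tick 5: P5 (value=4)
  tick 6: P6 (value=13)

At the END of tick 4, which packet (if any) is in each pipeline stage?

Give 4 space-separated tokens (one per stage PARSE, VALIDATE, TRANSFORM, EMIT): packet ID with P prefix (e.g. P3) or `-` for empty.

Answer: P4 P3 P2 P1

Derivation:
Tick 1: [PARSE:P1(v=13,ok=F), VALIDATE:-, TRANSFORM:-, EMIT:-] out:-; in:P1
Tick 2: [PARSE:P2(v=18,ok=F), VALIDATE:P1(v=13,ok=F), TRANSFORM:-, EMIT:-] out:-; in:P2
Tick 3: [PARSE:P3(v=14,ok=F), VALIDATE:P2(v=18,ok=T), TRANSFORM:P1(v=0,ok=F), EMIT:-] out:-; in:P3
Tick 4: [PARSE:P4(v=18,ok=F), VALIDATE:P3(v=14,ok=F), TRANSFORM:P2(v=54,ok=T), EMIT:P1(v=0,ok=F)] out:-; in:P4
At end of tick 4: ['P4', 'P3', 'P2', 'P1']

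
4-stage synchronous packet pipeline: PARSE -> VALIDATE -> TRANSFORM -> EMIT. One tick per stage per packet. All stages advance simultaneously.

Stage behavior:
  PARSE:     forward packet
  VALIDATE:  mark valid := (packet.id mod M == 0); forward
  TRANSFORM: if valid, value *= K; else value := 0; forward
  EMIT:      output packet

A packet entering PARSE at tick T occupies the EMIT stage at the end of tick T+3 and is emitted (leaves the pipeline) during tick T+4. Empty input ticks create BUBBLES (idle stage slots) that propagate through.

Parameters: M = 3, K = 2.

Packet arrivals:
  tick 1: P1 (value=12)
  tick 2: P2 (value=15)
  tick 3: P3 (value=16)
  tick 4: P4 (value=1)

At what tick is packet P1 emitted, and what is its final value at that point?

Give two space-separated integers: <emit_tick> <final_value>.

Tick 1: [PARSE:P1(v=12,ok=F), VALIDATE:-, TRANSFORM:-, EMIT:-] out:-; in:P1
Tick 2: [PARSE:P2(v=15,ok=F), VALIDATE:P1(v=12,ok=F), TRANSFORM:-, EMIT:-] out:-; in:P2
Tick 3: [PARSE:P3(v=16,ok=F), VALIDATE:P2(v=15,ok=F), TRANSFORM:P1(v=0,ok=F), EMIT:-] out:-; in:P3
Tick 4: [PARSE:P4(v=1,ok=F), VALIDATE:P3(v=16,ok=T), TRANSFORM:P2(v=0,ok=F), EMIT:P1(v=0,ok=F)] out:-; in:P4
Tick 5: [PARSE:-, VALIDATE:P4(v=1,ok=F), TRANSFORM:P3(v=32,ok=T), EMIT:P2(v=0,ok=F)] out:P1(v=0); in:-
Tick 6: [PARSE:-, VALIDATE:-, TRANSFORM:P4(v=0,ok=F), EMIT:P3(v=32,ok=T)] out:P2(v=0); in:-
Tick 7: [PARSE:-, VALIDATE:-, TRANSFORM:-, EMIT:P4(v=0,ok=F)] out:P3(v=32); in:-
Tick 8: [PARSE:-, VALIDATE:-, TRANSFORM:-, EMIT:-] out:P4(v=0); in:-
P1: arrives tick 1, valid=False (id=1, id%3=1), emit tick 5, final value 0

Answer: 5 0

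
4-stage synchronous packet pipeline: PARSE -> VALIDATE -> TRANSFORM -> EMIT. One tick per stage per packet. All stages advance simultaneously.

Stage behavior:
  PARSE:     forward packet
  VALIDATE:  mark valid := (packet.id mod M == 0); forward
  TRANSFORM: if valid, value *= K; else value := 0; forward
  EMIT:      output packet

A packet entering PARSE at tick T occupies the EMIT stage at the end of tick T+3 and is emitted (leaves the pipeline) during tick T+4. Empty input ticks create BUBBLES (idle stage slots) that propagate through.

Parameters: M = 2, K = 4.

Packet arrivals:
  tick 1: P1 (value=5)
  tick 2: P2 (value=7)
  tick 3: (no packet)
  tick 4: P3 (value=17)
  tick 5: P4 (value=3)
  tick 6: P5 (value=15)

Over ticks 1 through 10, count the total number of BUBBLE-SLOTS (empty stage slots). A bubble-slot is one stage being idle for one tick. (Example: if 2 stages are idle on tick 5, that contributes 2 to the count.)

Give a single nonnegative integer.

Tick 1: [PARSE:P1(v=5,ok=F), VALIDATE:-, TRANSFORM:-, EMIT:-] out:-; bubbles=3
Tick 2: [PARSE:P2(v=7,ok=F), VALIDATE:P1(v=5,ok=F), TRANSFORM:-, EMIT:-] out:-; bubbles=2
Tick 3: [PARSE:-, VALIDATE:P2(v=7,ok=T), TRANSFORM:P1(v=0,ok=F), EMIT:-] out:-; bubbles=2
Tick 4: [PARSE:P3(v=17,ok=F), VALIDATE:-, TRANSFORM:P2(v=28,ok=T), EMIT:P1(v=0,ok=F)] out:-; bubbles=1
Tick 5: [PARSE:P4(v=3,ok=F), VALIDATE:P3(v=17,ok=F), TRANSFORM:-, EMIT:P2(v=28,ok=T)] out:P1(v=0); bubbles=1
Tick 6: [PARSE:P5(v=15,ok=F), VALIDATE:P4(v=3,ok=T), TRANSFORM:P3(v=0,ok=F), EMIT:-] out:P2(v=28); bubbles=1
Tick 7: [PARSE:-, VALIDATE:P5(v=15,ok=F), TRANSFORM:P4(v=12,ok=T), EMIT:P3(v=0,ok=F)] out:-; bubbles=1
Tick 8: [PARSE:-, VALIDATE:-, TRANSFORM:P5(v=0,ok=F), EMIT:P4(v=12,ok=T)] out:P3(v=0); bubbles=2
Tick 9: [PARSE:-, VALIDATE:-, TRANSFORM:-, EMIT:P5(v=0,ok=F)] out:P4(v=12); bubbles=3
Tick 10: [PARSE:-, VALIDATE:-, TRANSFORM:-, EMIT:-] out:P5(v=0); bubbles=4
Total bubble-slots: 20

Answer: 20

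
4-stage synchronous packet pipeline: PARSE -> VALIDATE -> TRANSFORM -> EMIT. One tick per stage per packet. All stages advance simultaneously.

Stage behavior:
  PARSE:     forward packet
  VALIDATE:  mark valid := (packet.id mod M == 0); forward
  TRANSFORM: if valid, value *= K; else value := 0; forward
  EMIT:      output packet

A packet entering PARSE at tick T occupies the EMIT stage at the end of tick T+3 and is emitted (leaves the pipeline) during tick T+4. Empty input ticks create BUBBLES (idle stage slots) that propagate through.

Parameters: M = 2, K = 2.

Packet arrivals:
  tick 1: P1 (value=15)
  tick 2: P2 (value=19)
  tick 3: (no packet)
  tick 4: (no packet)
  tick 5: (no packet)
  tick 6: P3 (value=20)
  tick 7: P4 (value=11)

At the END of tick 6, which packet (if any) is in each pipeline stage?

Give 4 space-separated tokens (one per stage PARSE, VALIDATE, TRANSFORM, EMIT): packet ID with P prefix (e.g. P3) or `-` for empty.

Tick 1: [PARSE:P1(v=15,ok=F), VALIDATE:-, TRANSFORM:-, EMIT:-] out:-; in:P1
Tick 2: [PARSE:P2(v=19,ok=F), VALIDATE:P1(v=15,ok=F), TRANSFORM:-, EMIT:-] out:-; in:P2
Tick 3: [PARSE:-, VALIDATE:P2(v=19,ok=T), TRANSFORM:P1(v=0,ok=F), EMIT:-] out:-; in:-
Tick 4: [PARSE:-, VALIDATE:-, TRANSFORM:P2(v=38,ok=T), EMIT:P1(v=0,ok=F)] out:-; in:-
Tick 5: [PARSE:-, VALIDATE:-, TRANSFORM:-, EMIT:P2(v=38,ok=T)] out:P1(v=0); in:-
Tick 6: [PARSE:P3(v=20,ok=F), VALIDATE:-, TRANSFORM:-, EMIT:-] out:P2(v=38); in:P3
At end of tick 6: ['P3', '-', '-', '-']

Answer: P3 - - -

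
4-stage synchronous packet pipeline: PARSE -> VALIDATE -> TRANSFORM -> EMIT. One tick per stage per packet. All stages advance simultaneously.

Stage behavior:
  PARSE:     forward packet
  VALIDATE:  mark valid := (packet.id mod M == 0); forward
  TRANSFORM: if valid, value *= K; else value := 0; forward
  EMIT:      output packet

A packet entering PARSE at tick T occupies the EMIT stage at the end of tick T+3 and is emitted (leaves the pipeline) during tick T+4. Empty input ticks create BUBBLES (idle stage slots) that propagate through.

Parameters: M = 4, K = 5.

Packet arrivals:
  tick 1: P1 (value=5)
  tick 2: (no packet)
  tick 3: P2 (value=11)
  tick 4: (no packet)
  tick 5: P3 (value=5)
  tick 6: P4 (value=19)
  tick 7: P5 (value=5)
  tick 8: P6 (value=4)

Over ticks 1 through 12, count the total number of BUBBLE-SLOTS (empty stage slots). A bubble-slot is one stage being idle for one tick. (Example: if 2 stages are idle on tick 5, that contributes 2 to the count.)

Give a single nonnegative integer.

Tick 1: [PARSE:P1(v=5,ok=F), VALIDATE:-, TRANSFORM:-, EMIT:-] out:-; bubbles=3
Tick 2: [PARSE:-, VALIDATE:P1(v=5,ok=F), TRANSFORM:-, EMIT:-] out:-; bubbles=3
Tick 3: [PARSE:P2(v=11,ok=F), VALIDATE:-, TRANSFORM:P1(v=0,ok=F), EMIT:-] out:-; bubbles=2
Tick 4: [PARSE:-, VALIDATE:P2(v=11,ok=F), TRANSFORM:-, EMIT:P1(v=0,ok=F)] out:-; bubbles=2
Tick 5: [PARSE:P3(v=5,ok=F), VALIDATE:-, TRANSFORM:P2(v=0,ok=F), EMIT:-] out:P1(v=0); bubbles=2
Tick 6: [PARSE:P4(v=19,ok=F), VALIDATE:P3(v=5,ok=F), TRANSFORM:-, EMIT:P2(v=0,ok=F)] out:-; bubbles=1
Tick 7: [PARSE:P5(v=5,ok=F), VALIDATE:P4(v=19,ok=T), TRANSFORM:P3(v=0,ok=F), EMIT:-] out:P2(v=0); bubbles=1
Tick 8: [PARSE:P6(v=4,ok=F), VALIDATE:P5(v=5,ok=F), TRANSFORM:P4(v=95,ok=T), EMIT:P3(v=0,ok=F)] out:-; bubbles=0
Tick 9: [PARSE:-, VALIDATE:P6(v=4,ok=F), TRANSFORM:P5(v=0,ok=F), EMIT:P4(v=95,ok=T)] out:P3(v=0); bubbles=1
Tick 10: [PARSE:-, VALIDATE:-, TRANSFORM:P6(v=0,ok=F), EMIT:P5(v=0,ok=F)] out:P4(v=95); bubbles=2
Tick 11: [PARSE:-, VALIDATE:-, TRANSFORM:-, EMIT:P6(v=0,ok=F)] out:P5(v=0); bubbles=3
Tick 12: [PARSE:-, VALIDATE:-, TRANSFORM:-, EMIT:-] out:P6(v=0); bubbles=4
Total bubble-slots: 24

Answer: 24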